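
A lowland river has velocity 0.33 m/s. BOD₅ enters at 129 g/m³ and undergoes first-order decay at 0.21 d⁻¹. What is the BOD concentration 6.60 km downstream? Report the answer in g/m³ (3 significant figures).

Travel time t = 6.60 km / 0.33 m/s = 6600/0.33 = 2e+04 s = 0.2315 d.
First-order decay: C = 129·exp(−0.21·0.2315) = 129·0.9526 = 122.9 g/m³.

123 g/m³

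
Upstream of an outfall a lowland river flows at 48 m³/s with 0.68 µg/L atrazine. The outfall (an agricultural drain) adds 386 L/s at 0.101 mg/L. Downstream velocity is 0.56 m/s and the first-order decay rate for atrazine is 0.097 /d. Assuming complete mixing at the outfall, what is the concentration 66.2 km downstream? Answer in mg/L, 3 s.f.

0.00130 mg/L

386 L/s = 0.386 m³/s.
0.68 µg/L = 0.00068 mg/L.
After complete mixing, C₀ = (0.386·0.101 + 48·0.00068) / 48.39 = 0.00148 mg/L.
Travel time t = 6.62e+04 m / 0.56 m/s = 1.182e+05 s = 1.368 d.
C = 0.00148·exp(−0.097·1.368) = 0.00148·0.8757 = 0.001296 mg/L.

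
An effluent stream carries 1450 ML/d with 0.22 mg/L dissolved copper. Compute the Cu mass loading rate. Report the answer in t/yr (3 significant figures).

1450 ML/d = 16.78 m³/s.
Mass flux = Q·C = 16.78 m³/s × 0.22 g/m³ = 3.692 g/s.
= 3.692 g/s × 31.56 = 116.5 t/yr.

117 t/yr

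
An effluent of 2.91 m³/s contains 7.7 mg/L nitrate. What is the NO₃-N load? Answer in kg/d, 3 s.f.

Mass flux = Q·C = 2.91 m³/s × 7.7 g/m³ = 22.41 g/s.
= 22.41 g/s × 86.4 = 1936 kg/d.

1940 kg/d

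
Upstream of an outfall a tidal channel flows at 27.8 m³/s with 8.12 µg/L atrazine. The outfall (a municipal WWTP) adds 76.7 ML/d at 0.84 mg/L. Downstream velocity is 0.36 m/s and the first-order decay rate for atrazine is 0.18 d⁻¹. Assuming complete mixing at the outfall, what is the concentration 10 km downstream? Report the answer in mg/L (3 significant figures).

76.7 ML/d = 0.8877 m³/s.
8.12 µg/L = 0.00812 mg/L.
After complete mixing, C₀ = (0.8877·0.84 + 27.8·0.00812) / 28.69 = 0.03386 mg/L.
Travel time t = 1e+04 m / 0.36 m/s = 2.778e+04 s = 0.3215 d.
C = 0.03386·exp(−0.18·0.3215) = 0.03386·0.9438 = 0.03196 mg/L.

0.0320 mg/L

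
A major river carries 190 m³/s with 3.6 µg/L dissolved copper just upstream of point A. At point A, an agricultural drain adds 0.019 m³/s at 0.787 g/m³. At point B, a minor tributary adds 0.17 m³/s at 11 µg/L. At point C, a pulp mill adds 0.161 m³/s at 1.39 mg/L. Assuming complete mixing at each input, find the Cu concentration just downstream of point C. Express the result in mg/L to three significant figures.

3.6 µg/L = 0.0036 mg/L.
After input A: C = (190·0.0036 + 0.019·0.787) / 190 = 0.003678 mg/L.
11 µg/L = 0.011 mg/L.
After input B: C = (190·0.003678 + 0.17·0.011) / 190.2 = 0.003685 mg/L.
After input C: C = (190.2·0.003685 + 0.161·1.39) / 190.3 = 0.004857 mg/L.

0.00486 mg/L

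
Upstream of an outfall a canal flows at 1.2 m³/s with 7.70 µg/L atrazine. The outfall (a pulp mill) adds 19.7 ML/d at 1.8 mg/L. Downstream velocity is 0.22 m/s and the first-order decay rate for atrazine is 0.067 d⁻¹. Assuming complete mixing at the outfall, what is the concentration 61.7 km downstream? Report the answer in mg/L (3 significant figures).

19.7 ML/d = 0.228 m³/s.
7.70 µg/L = 0.0077 mg/L.
After complete mixing, C₀ = (0.228·1.8 + 1.2·0.0077) / 1.428 = 0.2939 mg/L.
Travel time t = 6.17e+04 m / 0.22 m/s = 2.805e+05 s = 3.246 d.
C = 0.2939·exp(−0.067·3.246) = 0.2939·0.8045 = 0.2364 mg/L.

0.236 mg/L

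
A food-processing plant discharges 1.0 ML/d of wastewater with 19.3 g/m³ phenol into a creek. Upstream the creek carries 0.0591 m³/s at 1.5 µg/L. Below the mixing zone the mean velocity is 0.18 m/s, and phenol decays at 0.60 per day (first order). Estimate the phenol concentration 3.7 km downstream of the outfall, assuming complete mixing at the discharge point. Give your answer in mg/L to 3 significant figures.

2.74 mg/L

1.0 ML/d = 0.01157 m³/s.
1.5 µg/L = 0.0015 mg/L.
After complete mixing, C₀ = (0.01157·19.3 + 0.0591·0.0015) / 0.07067 = 3.162 mg/L.
Travel time t = 3700 m / 0.18 m/s = 2.056e+04 s = 0.2379 d.
C = 3.162·exp(−0.60·0.2379) = 3.162·0.867 = 2.741 mg/L.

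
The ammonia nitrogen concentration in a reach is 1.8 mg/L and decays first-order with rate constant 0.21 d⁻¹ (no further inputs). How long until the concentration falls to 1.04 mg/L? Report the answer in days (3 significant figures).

t = ln(C₀/C)/k = ln(1.8/1.04)/0.21 = 0.5486/0.21 = 2.612 d.

2.61 d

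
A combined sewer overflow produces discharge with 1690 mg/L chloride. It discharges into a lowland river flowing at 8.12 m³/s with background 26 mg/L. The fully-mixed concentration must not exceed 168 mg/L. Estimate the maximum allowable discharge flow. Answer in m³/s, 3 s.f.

0.758 m³/s

Mass balance at complete mixing: C_std·(Q_w + Q_r) = Q_w·C_e + Q_r·C_b.
Rearranging, Q_w = Q_r·(C_std − C_b)/(C_e − C_std) = 8.12·(168 − 26) / (1690 − 168) = 0.7576 m³/s.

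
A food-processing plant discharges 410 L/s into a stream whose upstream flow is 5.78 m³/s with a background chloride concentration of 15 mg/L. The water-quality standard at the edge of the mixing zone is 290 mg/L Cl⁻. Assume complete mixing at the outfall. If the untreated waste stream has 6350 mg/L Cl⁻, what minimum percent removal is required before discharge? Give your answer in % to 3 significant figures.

34.4 %

410 L/s = 0.41 m³/s.
Mass balance: 290·6.19 = 0.41·Cₑ + 5.78·15.
Cₑ = (1795 − 86.7) / 0.41 = 4167 mg/L.
Required removal = 1 − 4167/6350 = 34.38 %.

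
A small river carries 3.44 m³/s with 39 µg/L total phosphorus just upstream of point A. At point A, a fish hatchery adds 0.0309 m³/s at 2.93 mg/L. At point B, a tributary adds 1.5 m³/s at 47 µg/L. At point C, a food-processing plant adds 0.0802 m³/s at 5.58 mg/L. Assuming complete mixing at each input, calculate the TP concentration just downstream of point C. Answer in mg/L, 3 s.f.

0.147 mg/L

39 µg/L = 0.039 mg/L.
After input A: C = (3.44·0.039 + 0.0309·2.93) / 3.471 = 0.06474 mg/L.
47 µg/L = 0.047 mg/L.
After input B: C = (3.471·0.06474 + 1.5·0.047) / 4.971 = 0.05939 mg/L.
After input C: C = (4.971·0.05939 + 0.0802·5.58) / 5.051 = 0.147 mg/L.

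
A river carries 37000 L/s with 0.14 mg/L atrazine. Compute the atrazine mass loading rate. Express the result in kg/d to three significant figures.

448 kg/d

37000 L/s = 37 m³/s.
Mass flux = Q·C = 37 m³/s × 0.14 g/m³ = 5.18 g/s.
= 5.18 g/s × 86.4 = 447.6 kg/d.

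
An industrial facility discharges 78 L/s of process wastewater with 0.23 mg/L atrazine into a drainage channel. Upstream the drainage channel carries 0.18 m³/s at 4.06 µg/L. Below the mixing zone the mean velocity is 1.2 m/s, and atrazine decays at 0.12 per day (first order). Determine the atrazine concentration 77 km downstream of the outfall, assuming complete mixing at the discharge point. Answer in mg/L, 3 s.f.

78 L/s = 0.078 m³/s.
4.06 µg/L = 0.00406 mg/L.
After complete mixing, C₀ = (0.078·0.23 + 0.18·0.00406) / 0.258 = 0.07237 mg/L.
Travel time t = 7.7e+04 m / 1.2 m/s = 6.417e+04 s = 0.7427 d.
C = 0.07237·exp(−0.12·0.7427) = 0.07237·0.9147 = 0.0662 mg/L.

0.0662 mg/L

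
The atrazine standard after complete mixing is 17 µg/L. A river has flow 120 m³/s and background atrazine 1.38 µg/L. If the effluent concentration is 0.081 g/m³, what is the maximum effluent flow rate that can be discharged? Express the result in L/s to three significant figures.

29300 L/s

1.38 µg/L = 0.00138 mg/L.
17 µg/L = 0.017 mg/L.
Mass balance at complete mixing: C_std·(Q_w + Q_r) = Q_w·C_e + Q_r·C_b.
Rearranging, Q_w = Q_r·(C_std − C_b)/(C_e − C_std) = 120·(0.017 − 0.00138) / (0.081 − 0.017) = 29.29 m³/s.
= 2.929e+04 L/s.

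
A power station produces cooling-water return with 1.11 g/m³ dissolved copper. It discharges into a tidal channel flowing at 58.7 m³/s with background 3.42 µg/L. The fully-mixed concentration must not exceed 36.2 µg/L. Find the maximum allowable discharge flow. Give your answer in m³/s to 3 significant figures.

1.79 m³/s

3.42 µg/L = 0.00342 mg/L.
36.2 µg/L = 0.0362 mg/L.
Mass balance at complete mixing: C_std·(Q_w + Q_r) = Q_w·C_e + Q_r·C_b.
Rearranging, Q_w = Q_r·(C_std − C_b)/(C_e − C_std) = 58.7·(0.0362 − 0.00342) / (1.11 − 0.0362) = 1.792 m³/s.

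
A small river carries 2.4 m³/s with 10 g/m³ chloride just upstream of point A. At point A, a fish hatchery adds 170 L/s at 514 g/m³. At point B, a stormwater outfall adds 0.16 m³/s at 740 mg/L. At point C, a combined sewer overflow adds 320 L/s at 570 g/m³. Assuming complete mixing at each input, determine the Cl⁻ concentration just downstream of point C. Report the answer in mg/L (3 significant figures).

170 L/s = 0.17 m³/s.
After input A: C = (2.4·10 + 0.17·514) / 2.57 = 43.34 mg/L.
After input B: C = (2.57·43.34 + 0.16·740) / 2.73 = 84.17 mg/L.
320 L/s = 0.32 m³/s.
After input C: C = (2.73·84.17 + 0.32·570) / 3.05 = 135.1 mg/L.

135 mg/L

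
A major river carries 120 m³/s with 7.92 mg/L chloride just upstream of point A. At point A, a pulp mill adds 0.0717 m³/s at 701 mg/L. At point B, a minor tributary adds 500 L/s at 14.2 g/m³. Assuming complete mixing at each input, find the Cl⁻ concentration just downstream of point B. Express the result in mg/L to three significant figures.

8.36 mg/L

After input A: C = (120·7.92 + 0.0717·701) / 120.1 = 8.334 mg/L.
500 L/s = 0.5 m³/s.
After input B: C = (120.1·8.334 + 0.5·14.2) / 120.6 = 8.358 mg/L.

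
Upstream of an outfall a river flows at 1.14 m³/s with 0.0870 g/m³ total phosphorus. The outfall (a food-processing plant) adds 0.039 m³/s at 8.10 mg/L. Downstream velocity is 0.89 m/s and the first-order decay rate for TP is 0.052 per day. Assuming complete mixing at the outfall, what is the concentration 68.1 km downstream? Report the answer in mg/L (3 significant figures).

0.336 mg/L

After complete mixing, C₀ = (0.039·8.1 + 1.14·0.087) / 1.179 = 0.3521 mg/L.
Travel time t = 6.81e+04 m / 0.89 m/s = 7.652e+04 s = 0.8856 d.
C = 0.3521·exp(−0.052·0.8856) = 0.3521·0.955 = 0.3362 mg/L.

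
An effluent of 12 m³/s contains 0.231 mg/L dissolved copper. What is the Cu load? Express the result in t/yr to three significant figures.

Mass flux = Q·C = 12 m³/s × 0.231 g/m³ = 2.772 g/s.
= 2.772 g/s × 31.56 = 87.48 t/yr.

87.5 t/yr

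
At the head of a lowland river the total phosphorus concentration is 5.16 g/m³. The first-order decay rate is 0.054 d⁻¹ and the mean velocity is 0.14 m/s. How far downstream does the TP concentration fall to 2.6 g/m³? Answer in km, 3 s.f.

From C = C₀·e^(−kt), t = ln(C₀/C)/k = ln(5.16/2.6)/0.054 = 0.6854/0.054 = 12.69 d.
Distance = v·t = 0.14 m/s × 1.097e+06 s = 1.535e+05 m = 153.5 km.

154 km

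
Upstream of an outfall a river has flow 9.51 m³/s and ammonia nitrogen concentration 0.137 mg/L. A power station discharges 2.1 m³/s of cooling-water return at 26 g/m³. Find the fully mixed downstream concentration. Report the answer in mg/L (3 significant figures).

4.82 mg/L

By mass balance at complete mixing, C = (2.1·26 + 9.51·0.137) / (2.1 + 9.51) = 55.9/11.61 = 4.815 mg/L.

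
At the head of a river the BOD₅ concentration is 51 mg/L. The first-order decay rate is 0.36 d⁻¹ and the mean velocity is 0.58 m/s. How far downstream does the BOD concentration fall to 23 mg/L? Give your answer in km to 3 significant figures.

111 km

From C = C₀·e^(−kt), t = ln(C₀/C)/k = ln(51/23)/0.36 = 0.7963/0.36 = 2.212 d.
Distance = v·t = 0.58 m/s × 1.911e+05 s = 1.108e+05 m = 110.8 km.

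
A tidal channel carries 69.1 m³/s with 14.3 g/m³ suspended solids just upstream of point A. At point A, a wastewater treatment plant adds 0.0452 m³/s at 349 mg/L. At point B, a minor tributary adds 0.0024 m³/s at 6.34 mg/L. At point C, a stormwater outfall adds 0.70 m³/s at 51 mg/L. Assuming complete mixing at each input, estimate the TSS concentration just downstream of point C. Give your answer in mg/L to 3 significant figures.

14.9 mg/L

After input A: C = (69.1·14.3 + 0.0452·349) / 69.15 = 14.52 mg/L.
After input B: C = (69.15·14.52 + 0.0024·6.34) / 69.15 = 14.52 mg/L.
After input C: C = (69.15·14.52 + 0.7·51) / 69.85 = 14.88 mg/L.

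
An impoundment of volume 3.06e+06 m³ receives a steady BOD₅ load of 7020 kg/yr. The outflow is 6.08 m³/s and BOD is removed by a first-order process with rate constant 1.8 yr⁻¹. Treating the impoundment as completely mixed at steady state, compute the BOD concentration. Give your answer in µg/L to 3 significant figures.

35.6 µg/L

Outflow Q = 6.08 m³/s × 3.156e+07 s/yr = 1.919e+08 m³/yr.
Steady-state CSTR mass balance: W = Q·C + k·V·C, so C = W/(Q + kV).
Q + kV = 1.919e+08 + 1.8·3.06e+06 = 1.974e+08 m³/yr.
C = 7020/1.974e+08 = 3.557e-05 kg/m³ = 0.03557 mg/L = 35.57 µg/L.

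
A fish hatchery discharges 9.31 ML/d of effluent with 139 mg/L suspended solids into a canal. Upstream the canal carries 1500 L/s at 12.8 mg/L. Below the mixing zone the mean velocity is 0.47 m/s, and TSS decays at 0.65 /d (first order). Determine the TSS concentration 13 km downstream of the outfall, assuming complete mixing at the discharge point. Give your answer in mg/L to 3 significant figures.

9.31 ML/d = 0.1078 m³/s.
1500 L/s = 1.5 m³/s.
After complete mixing, C₀ = (0.1078·139 + 1.5·12.8) / 1.608 = 21.26 mg/L.
Travel time t = 1.3e+04 m / 0.47 m/s = 2.766e+04 s = 0.3201 d.
C = 21.26·exp(−0.65·0.3201) = 21.26·0.8121 = 17.26 mg/L.

17.3 mg/L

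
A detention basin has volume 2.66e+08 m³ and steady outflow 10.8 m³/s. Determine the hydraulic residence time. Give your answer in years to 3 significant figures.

0.780 yr

Q = 10.8 m³/s × 3.156e+07 s/yr = 3.408e+08 m³/yr.
Hydraulic residence time τ = V/Q = 2.66e+08/3.408e+08 = 0.7805 yr.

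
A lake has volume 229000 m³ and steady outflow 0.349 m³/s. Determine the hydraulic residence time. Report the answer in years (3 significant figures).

Q = 0.349 m³/s × 3.156e+07 s/yr = 1.101e+07 m³/yr.
Hydraulic residence time τ = V/Q = 229000/1.101e+07 = 0.02079 yr.

0.0208 yr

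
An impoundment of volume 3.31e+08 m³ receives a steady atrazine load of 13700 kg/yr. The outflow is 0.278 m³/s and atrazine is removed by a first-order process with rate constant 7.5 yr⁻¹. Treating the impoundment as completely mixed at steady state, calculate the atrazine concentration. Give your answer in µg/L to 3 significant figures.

Outflow Q = 0.278 m³/s × 3.156e+07 s/yr = 8.773e+06 m³/yr.
Steady-state CSTR mass balance: W = Q·C + k·V·C, so C = W/(Q + kV).
Q + kV = 8.773e+06 + 7.5·3.31e+08 = 2.491e+09 m³/yr.
C = 13700/2.491e+09 = 5.499e-06 kg/m³ = 0.005499 mg/L = 5.499 µg/L.

5.50 µg/L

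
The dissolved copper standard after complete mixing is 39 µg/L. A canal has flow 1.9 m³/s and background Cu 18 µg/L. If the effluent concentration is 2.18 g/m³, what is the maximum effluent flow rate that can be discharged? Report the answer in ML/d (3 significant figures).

18 µg/L = 0.018 mg/L.
39 µg/L = 0.039 mg/L.
Mass balance at complete mixing: C_std·(Q_w + Q_r) = Q_w·C_e + Q_r·C_b.
Rearranging, Q_w = Q_r·(C_std − C_b)/(C_e − C_std) = 1.9·(0.039 − 0.018) / (2.18 − 0.039) = 0.01864 m³/s.
= 1.61 ML/d.

1.61 ML/d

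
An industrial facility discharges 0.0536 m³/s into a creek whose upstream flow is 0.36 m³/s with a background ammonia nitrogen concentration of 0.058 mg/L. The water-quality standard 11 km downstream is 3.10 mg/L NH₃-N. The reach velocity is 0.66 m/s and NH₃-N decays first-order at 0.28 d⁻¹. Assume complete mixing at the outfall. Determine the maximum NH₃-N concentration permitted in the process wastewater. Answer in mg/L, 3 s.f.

Travel time to the compliance point: t = 1.1e+04/0.66 = 1.667e+04 s = 0.1929 d; decay factor exp(−0.28·0.1929) = 0.9474.
So the concentration just after mixing may be at most 3.1/0.9474 = 3.272 mg/L.
Mass balance: 3.272·0.4136 = 0.0536·Cₑ + 0.36·0.058.
Cₑ = (1.353 − 0.02088) / 0.0536 = 24.86 mg/L.

24.9 mg/L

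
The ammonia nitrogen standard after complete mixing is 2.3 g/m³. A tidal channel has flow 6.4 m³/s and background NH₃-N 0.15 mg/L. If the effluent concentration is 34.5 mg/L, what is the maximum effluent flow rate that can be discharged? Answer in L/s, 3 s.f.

427 L/s

Mass balance at complete mixing: C_std·(Q_w + Q_r) = Q_w·C_e + Q_r·C_b.
Rearranging, Q_w = Q_r·(C_std − C_b)/(C_e − C_std) = 6.4·(2.3 − 0.15) / (34.5 − 2.3) = 0.4273 m³/s.
= 427.3 L/s.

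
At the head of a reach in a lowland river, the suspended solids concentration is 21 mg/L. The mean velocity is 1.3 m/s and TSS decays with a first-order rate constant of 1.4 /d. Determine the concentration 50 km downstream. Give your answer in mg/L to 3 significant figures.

11.3 mg/L

Travel time t = 50 km / 1.3 m/s = 5e+04/1.3 = 3.846e+04 s = 0.4452 d.
First-order decay: C = 21·exp(−1.4·0.4452) = 21·0.5362 = 11.26 mg/L.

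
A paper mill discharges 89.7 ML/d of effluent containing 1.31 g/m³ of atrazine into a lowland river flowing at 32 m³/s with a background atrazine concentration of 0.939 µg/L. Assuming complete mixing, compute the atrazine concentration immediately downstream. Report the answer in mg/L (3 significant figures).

89.7 ML/d = 1.038 m³/s.
0.939 µg/L = 0.000939 mg/L.
Flow-weighted mixing gives C = (1.038·1.31 + 32·0.000939) / (1.038 + 32) = 1.39/33.04 = 0.04208 mg/L.

0.0421 mg/L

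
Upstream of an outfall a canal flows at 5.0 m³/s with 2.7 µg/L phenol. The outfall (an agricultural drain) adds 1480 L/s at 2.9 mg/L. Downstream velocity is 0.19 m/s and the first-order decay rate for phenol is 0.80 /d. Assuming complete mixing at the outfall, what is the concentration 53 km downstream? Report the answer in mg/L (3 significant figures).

0.0502 mg/L

1480 L/s = 1.48 m³/s.
2.7 µg/L = 0.0027 mg/L.
After complete mixing, C₀ = (1.48·2.9 + 5·0.0027) / 6.48 = 0.6644 mg/L.
Travel time t = 5.3e+04 m / 0.19 m/s = 2.789e+05 s = 3.229 d.
C = 0.6644·exp(−0.80·3.229) = 0.6644·0.07556 = 0.0502 mg/L.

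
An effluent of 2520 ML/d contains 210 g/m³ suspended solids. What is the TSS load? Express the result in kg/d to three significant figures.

529000 kg/d

2520 ML/d = 29.17 m³/s.
Mass flux = Q·C = 29.17 m³/s × 210 g/m³ = 6125 g/s.
= 6125 g/s × 86.4 = 5.292e+05 kg/d.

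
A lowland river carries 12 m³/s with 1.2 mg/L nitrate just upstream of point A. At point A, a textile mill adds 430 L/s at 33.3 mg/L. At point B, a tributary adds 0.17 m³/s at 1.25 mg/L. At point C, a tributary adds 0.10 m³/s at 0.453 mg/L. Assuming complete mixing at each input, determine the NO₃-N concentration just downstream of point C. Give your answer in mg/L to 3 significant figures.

2.28 mg/L

430 L/s = 0.43 m³/s.
After input A: C = (12·1.2 + 0.43·33.3) / 12.43 = 2.31 mg/L.
After input B: C = (12.43·2.31 + 0.17·1.25) / 12.6 = 2.296 mg/L.
After input C: C = (12.6·2.296 + 0.1·0.453) / 12.7 = 2.282 mg/L.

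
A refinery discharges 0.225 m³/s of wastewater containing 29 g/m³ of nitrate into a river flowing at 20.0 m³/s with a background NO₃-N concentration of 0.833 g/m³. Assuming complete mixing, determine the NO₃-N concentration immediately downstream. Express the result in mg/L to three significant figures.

Conservation of mass across the mixing zone: C = (0.225·29 + 20·0.833) / (0.225 + 20) = 23.19/20.23 = 1.146 mg/L.

1.15 mg/L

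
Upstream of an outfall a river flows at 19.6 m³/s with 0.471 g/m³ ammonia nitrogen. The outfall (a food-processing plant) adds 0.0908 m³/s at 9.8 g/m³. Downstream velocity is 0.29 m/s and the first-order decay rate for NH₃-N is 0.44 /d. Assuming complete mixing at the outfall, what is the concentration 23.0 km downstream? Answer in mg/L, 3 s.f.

0.343 mg/L

After complete mixing, C₀ = (0.0908·9.8 + 19.6·0.471) / 19.69 = 0.514 mg/L.
Travel time t = 2.3e+04 m / 0.29 m/s = 7.931e+04 s = 0.9179 d.
C = 0.514·exp(−0.44·0.9179) = 0.514·0.6677 = 0.3432 mg/L.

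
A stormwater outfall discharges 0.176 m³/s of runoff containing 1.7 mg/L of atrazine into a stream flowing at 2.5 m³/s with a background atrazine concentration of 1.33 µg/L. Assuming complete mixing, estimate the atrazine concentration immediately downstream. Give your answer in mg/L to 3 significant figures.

0.113 mg/L

1.33 µg/L = 0.00133 mg/L.
Conservation of mass across the mixing zone: C = (0.176·1.7 + 2.5·0.00133) / (0.176 + 2.5) = 0.3025/2.676 = 0.1131 mg/L.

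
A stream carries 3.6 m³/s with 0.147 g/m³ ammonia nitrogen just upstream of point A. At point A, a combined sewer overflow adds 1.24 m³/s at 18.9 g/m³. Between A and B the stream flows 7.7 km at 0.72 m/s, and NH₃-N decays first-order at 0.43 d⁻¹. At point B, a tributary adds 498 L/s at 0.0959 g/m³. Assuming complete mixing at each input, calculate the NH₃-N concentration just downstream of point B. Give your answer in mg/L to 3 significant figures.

4.27 mg/L

After input A: C = (3.6·0.147 + 1.24·18.9) / 4.84 = 4.951 mg/L.
Over the 7.7 km reach to input B (t = 1.069e+04 s = 0.1238 d), decay gives C = 4.951·exp(−0.43·0.1238) = 4.695 mg/L.
498 L/s = 0.498 m³/s.
After input B: C = (4.84·4.695 + 0.498·0.0959) / 5.338 = 4.266 mg/L.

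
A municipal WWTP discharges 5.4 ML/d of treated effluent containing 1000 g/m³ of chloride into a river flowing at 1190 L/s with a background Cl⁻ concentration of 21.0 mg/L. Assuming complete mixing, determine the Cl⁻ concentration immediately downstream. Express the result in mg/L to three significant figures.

69.9 mg/L

5.4 ML/d = 0.0625 m³/s.
1190 L/s = 1.19 m³/s.
By mass balance at complete mixing, C = (0.0625·1000 + 1.19·21) / (0.0625 + 1.19) = 87.49/1.252 = 69.85 mg/L.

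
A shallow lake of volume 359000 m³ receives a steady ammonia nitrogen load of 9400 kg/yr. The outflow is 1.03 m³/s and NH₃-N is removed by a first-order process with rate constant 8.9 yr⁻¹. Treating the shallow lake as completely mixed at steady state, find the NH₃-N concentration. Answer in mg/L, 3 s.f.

Outflow Q = 1.03 m³/s × 3.156e+07 s/yr = 3.25e+07 m³/yr.
Steady-state CSTR mass balance: W = Q·C + k·V·C, so C = W/(Q + kV).
Q + kV = 3.25e+07 + 8.9·359000 = 3.57e+07 m³/yr.
C = 9400/3.57e+07 = 0.0002633 kg/m³ = 0.2633 mg/L.

0.263 mg/L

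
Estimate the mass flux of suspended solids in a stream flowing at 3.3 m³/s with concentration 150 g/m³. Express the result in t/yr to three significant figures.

15600 t/yr

Mass flux = Q·C = 3.3 m³/s × 150 g/m³ = 495 g/s.
= 495 g/s × 31.56 = 1.562e+04 t/yr.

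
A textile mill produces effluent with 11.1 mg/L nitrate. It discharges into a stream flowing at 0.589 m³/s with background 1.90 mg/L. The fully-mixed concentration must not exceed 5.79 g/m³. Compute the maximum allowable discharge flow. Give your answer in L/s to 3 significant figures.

431 L/s

Mass balance at complete mixing: C_std·(Q_w + Q_r) = Q_w·C_e + Q_r·C_b.
Rearranging, Q_w = Q_r·(C_std − C_b)/(C_e − C_std) = 0.589·(5.79 − 1.9) / (11.1 − 5.79) = 0.4315 m³/s.
= 431.5 L/s.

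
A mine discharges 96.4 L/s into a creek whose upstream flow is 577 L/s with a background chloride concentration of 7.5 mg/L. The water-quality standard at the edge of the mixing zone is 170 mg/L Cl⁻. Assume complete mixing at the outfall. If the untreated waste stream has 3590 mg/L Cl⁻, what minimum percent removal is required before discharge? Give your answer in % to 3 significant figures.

96.4 L/s = 0.0964 m³/s.
577 L/s = 0.577 m³/s.
Mass balance: 170·0.6734 = 0.0964·Cₑ + 0.577·7.5.
Cₑ = (114.5 − 4.327) / 0.0964 = 1143 mg/L.
Required removal = 1 − 1143/3590 = 68.17 %.

68.2 %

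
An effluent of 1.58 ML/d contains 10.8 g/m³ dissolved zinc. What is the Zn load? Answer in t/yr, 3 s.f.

1.58 ML/d = 0.01829 m³/s.
Mass flux = Q·C = 0.01829 m³/s × 10.8 g/m³ = 0.1975 g/s.
= 0.1975 g/s × 31.56 = 6.233 t/yr.

6.23 t/yr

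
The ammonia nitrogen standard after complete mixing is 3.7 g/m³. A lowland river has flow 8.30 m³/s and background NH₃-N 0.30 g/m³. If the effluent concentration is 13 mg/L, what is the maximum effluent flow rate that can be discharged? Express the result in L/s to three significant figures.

Mass balance at complete mixing: C_std·(Q_w + Q_r) = Q_w·C_e + Q_r·C_b.
Rearranging, Q_w = Q_r·(C_std − C_b)/(C_e − C_std) = 8.30·(3.7 − 0.3) / (13 − 3.7) = 3.034 m³/s.
= 3034 L/s.

3030 L/s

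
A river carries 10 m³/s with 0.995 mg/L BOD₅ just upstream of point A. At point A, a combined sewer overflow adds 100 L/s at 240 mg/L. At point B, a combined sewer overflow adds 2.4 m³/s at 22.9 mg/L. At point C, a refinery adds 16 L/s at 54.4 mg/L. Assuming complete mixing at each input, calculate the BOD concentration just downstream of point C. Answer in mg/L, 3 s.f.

7.17 mg/L

100 L/s = 0.1 m³/s.
After input A: C = (10·0.995 + 0.1·240) / 10.1 = 3.361 mg/L.
After input B: C = (10.1·3.361 + 2.4·22.9) / 12.5 = 7.113 mg/L.
16 L/s = 0.016 m³/s.
After input C: C = (12.5·7.113 + 0.016·54.4) / 12.52 = 7.173 mg/L.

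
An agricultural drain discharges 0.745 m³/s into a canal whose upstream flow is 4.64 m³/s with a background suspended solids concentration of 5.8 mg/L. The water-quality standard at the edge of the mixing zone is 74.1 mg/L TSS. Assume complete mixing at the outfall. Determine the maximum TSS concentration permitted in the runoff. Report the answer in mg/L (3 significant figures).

499 mg/L

Mass balance: 74.1·5.385 = 0.745·Cₑ + 4.64·5.8.
Cₑ = (399 − 26.91) / 0.745 = 499.5 mg/L.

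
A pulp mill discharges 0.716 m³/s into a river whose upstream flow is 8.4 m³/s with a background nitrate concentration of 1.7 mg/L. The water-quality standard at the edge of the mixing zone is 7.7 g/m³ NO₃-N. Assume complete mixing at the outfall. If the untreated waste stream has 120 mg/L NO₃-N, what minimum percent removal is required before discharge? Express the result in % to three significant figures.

34.9 %

Mass balance: 7.7·9.116 = 0.716·Cₑ + 8.4·1.7.
Cₑ = (70.19 − 14.28) / 0.716 = 78.09 mg/L.
Required removal = 1 − 78.09/120 = 34.92 %.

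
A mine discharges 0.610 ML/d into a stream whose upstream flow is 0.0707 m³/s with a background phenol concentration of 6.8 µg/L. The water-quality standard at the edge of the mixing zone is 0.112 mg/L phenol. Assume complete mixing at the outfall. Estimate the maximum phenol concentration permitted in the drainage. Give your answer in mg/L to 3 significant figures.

1.17 mg/L

0.610 ML/d = 0.00706 m³/s.
6.8 µg/L = 0.0068 mg/L.
Mass balance: 0.112·0.07776 = 0.00706·Cₑ + 0.0707·0.0068.
Cₑ = (0.008709 − 0.0004808) / 0.00706 = 1.165 mg/L.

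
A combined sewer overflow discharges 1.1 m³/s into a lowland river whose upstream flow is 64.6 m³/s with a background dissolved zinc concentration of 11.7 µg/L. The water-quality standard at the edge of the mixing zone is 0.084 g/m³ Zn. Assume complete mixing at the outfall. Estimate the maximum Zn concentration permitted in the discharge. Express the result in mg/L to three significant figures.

11.7 µg/L = 0.0117 mg/L.
Mass balance: 0.084·65.7 = 1.1·Cₑ + 64.6·0.0117.
Cₑ = (5.519 − 0.7558) / 1.1 = 4.33 mg/L.

4.33 mg/L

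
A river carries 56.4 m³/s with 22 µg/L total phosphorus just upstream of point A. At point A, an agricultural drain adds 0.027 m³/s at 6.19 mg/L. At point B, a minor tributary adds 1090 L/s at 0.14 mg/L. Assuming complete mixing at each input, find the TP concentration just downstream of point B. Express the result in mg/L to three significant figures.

22 µg/L = 0.022 mg/L.
After input A: C = (56.4·0.022 + 0.027·6.19) / 56.43 = 0.02495 mg/L.
1090 L/s = 1.09 m³/s.
After input B: C = (56.43·0.02495 + 1.09·0.14) / 57.52 = 0.02713 mg/L.

0.0271 mg/L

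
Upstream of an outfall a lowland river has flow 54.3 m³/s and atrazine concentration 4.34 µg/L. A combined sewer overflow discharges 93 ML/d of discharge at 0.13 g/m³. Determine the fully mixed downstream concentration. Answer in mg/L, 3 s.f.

93 ML/d = 1.076 m³/s.
4.34 µg/L = 0.00434 mg/L.
By mass balance at complete mixing, C = (1.076·0.13 + 54.3·0.00434) / (1.076 + 54.3) = 0.3756/55.38 = 0.006783 mg/L.

0.00678 mg/L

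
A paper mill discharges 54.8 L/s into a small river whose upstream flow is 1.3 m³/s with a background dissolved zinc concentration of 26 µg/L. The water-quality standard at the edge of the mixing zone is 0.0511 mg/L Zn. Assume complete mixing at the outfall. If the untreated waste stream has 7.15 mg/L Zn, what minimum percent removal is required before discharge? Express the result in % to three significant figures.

54.8 L/s = 0.0548 m³/s.
26 µg/L = 0.026 mg/L.
Mass balance: 0.0511·1.355 = 0.0548·Cₑ + 1.3·0.026.
Cₑ = (0.06923 − 0.0338) / 0.0548 = 0.6465 mg/L.
Required removal = 1 − 0.6465/7.15 = 90.96 %.

91.0 %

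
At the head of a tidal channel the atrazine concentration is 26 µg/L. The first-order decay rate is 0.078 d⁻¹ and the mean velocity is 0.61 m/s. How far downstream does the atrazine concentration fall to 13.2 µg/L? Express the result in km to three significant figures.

From C = C₀·e^(−kt), t = ln(C₀/C)/k = ln(26/13.2)/0.078 = 0.6779/0.078 = 8.691 d.
Distance = v·t = 0.61 m/s × 7.509e+05 s = 4.58e+05 m = 458 km.

458 km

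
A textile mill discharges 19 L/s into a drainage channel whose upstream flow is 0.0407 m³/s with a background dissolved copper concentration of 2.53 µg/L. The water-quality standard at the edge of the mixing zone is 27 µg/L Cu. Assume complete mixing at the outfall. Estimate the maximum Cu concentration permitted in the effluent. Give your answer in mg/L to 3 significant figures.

0.0794 mg/L

19 L/s = 0.019 m³/s.
2.53 µg/L = 0.00253 mg/L.
27 µg/L = 0.027 mg/L.
Mass balance: 0.027·0.0597 = 0.019·Cₑ + 0.0407·0.00253.
Cₑ = (0.001612 − 0.000103) / 0.019 = 0.07942 mg/L.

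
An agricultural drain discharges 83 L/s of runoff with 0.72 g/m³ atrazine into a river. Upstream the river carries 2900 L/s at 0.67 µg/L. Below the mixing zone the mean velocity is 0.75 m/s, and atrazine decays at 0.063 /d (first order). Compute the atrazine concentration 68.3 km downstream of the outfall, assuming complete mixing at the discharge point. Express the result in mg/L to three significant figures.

0.0194 mg/L

83 L/s = 0.083 m³/s.
2900 L/s = 2.9 m³/s.
0.67 µg/L = 0.00067 mg/L.
After complete mixing, C₀ = (0.083·0.72 + 2.9·0.00067) / 2.983 = 0.02068 mg/L.
Travel time t = 6.83e+04 m / 0.75 m/s = 9.107e+04 s = 1.054 d.
C = 0.02068·exp(−0.063·1.054) = 0.02068·0.9358 = 0.01936 mg/L.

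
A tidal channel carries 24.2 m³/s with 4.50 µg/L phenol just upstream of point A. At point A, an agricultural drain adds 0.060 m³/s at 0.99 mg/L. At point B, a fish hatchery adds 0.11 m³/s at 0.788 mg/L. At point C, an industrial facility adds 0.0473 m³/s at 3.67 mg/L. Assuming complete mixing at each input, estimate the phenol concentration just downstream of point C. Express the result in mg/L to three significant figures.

0.0176 mg/L

4.50 µg/L = 0.0045 mg/L.
After input A: C = (24.2·0.0045 + 0.06·0.99) / 24.26 = 0.006937 mg/L.
After input B: C = (24.26·0.006937 + 0.11·0.788) / 24.37 = 0.01046 mg/L.
After input C: C = (24.37·0.01046 + 0.0473·3.67) / 24.42 = 0.01755 mg/L.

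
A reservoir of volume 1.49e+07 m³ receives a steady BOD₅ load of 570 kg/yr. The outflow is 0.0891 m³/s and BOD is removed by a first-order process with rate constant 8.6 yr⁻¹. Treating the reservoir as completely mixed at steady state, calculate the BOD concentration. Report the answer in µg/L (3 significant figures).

Outflow Q = 0.0891 m³/s × 3.156e+07 s/yr = 2.812e+06 m³/yr.
Steady-state CSTR mass balance: W = Q·C + k·V·C, so C = W/(Q + kV).
Q + kV = 2.812e+06 + 8.6·1.49e+07 = 1.31e+08 m³/yr.
C = 570/1.31e+08 = 4.353e-06 kg/m³ = 0.004353 mg/L = 4.353 µg/L.

4.35 µg/L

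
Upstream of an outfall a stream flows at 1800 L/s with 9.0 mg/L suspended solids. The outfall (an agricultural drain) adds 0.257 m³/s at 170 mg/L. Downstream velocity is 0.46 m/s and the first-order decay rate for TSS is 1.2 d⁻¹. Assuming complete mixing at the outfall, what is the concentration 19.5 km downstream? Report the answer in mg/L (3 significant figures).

16.2 mg/L

1800 L/s = 1.8 m³/s.
After complete mixing, C₀ = (0.257·170 + 1.8·9) / 2.057 = 29.12 mg/L.
Travel time t = 1.95e+04 m / 0.46 m/s = 4.239e+04 s = 0.4906 d.
C = 29.12·exp(−1.2·0.4906) = 29.12·0.555 = 16.16 mg/L.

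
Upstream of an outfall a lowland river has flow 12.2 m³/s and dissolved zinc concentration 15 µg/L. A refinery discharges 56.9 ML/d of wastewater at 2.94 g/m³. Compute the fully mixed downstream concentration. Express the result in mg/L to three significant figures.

0.165 mg/L

56.9 ML/d = 0.6586 m³/s.
15 µg/L = 0.015 mg/L.
By mass balance at complete mixing, C = (0.6586·2.94 + 12.2·0.015) / (0.6586 + 12.2) = 2.119/12.86 = 0.1648 mg/L.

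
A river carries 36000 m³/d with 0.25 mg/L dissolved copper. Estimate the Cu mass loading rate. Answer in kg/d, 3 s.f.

36000 m³/d = 0.4167 m³/s.
Mass flux = Q·C = 0.4167 m³/s × 0.25 g/m³ = 0.1042 g/s.
= 0.1042 g/s × 86.4 = 9 kg/d.

9.00 kg/d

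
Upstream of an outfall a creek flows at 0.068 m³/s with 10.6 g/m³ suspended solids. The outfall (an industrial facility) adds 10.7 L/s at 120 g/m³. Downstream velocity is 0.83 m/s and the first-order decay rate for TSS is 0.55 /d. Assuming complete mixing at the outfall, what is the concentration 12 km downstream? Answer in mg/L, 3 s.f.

23.2 mg/L

10.7 L/s = 0.0107 m³/s.
After complete mixing, C₀ = (0.0107·120 + 0.068·10.6) / 0.0787 = 25.47 mg/L.
Travel time t = 1.2e+04 m / 0.83 m/s = 1.446e+04 s = 0.1673 d.
C = 25.47·exp(−0.55·0.1673) = 25.47·0.9121 = 23.23 mg/L.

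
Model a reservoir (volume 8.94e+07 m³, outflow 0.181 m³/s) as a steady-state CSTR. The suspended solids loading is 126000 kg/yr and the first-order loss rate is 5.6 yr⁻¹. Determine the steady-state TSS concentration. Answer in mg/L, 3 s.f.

Outflow Q = 0.181 m³/s × 3.156e+07 s/yr = 5.712e+06 m³/yr.
Steady-state CSTR mass balance: W = Q·C + k·V·C, so C = W/(Q + kV).
Q + kV = 5.712e+06 + 5.6·8.94e+07 = 5.064e+08 m³/yr.
C = 126000/5.064e+08 = 0.0002488 kg/m³ = 0.2488 mg/L.

0.249 mg/L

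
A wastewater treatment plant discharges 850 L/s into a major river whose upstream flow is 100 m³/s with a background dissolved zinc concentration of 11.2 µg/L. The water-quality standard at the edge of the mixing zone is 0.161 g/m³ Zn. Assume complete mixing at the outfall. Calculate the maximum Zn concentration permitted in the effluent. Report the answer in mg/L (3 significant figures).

850 L/s = 0.85 m³/s.
11.2 µg/L = 0.0112 mg/L.
Mass balance: 0.161·100.8 = 0.85·Cₑ + 100·0.0112.
Cₑ = (16.24 − 1.12) / 0.85 = 17.78 mg/L.

17.8 mg/L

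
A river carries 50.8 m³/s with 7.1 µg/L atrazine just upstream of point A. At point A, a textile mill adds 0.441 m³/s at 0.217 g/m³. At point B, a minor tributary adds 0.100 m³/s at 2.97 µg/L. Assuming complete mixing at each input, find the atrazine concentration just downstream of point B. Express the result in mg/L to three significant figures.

7.1 µg/L = 0.0071 mg/L.
After input A: C = (50.8·0.0071 + 0.441·0.217) / 51.24 = 0.008906 mg/L.
2.97 µg/L = 0.00297 mg/L.
After input B: C = (51.24·0.008906 + 0.1·0.00297) / 51.34 = 0.008895 mg/L.

0.00889 mg/L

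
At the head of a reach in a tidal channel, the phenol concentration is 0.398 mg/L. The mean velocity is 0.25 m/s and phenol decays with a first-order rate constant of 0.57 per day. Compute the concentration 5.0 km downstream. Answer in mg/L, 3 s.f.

Travel time t = 5.0 km / 0.25 m/s = 5000/0.25 = 2e+04 s = 0.2315 d.
First-order decay: C = 0.398·exp(−0.57·0.2315) = 0.398·0.8764 = 0.3488 mg/L.

0.349 mg/L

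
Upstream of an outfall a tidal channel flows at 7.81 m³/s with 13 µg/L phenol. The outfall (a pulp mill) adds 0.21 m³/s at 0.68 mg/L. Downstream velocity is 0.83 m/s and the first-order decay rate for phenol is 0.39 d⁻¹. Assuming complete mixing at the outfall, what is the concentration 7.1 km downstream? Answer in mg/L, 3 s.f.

0.0293 mg/L

13 µg/L = 0.013 mg/L.
After complete mixing, C₀ = (0.21·0.68 + 7.81·0.013) / 8.02 = 0.03047 mg/L.
Travel time t = 7100 m / 0.83 m/s = 8554 s = 0.09901 d.
C = 0.03047·exp(−0.39·0.09901) = 0.03047·0.9621 = 0.02931 mg/L.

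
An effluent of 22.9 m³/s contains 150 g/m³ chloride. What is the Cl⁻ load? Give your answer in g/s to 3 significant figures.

3440 g/s

Mass flux = Q·C = 22.9 m³/s × 150 g/m³ = 3435 g/s.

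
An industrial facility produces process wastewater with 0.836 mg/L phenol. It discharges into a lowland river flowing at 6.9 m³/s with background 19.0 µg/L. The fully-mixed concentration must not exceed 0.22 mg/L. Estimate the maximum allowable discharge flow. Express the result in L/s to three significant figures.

2250 L/s

19.0 µg/L = 0.019 mg/L.
Mass balance at complete mixing: C_std·(Q_w + Q_r) = Q_w·C_e + Q_r·C_b.
Rearranging, Q_w = Q_r·(C_std − C_b)/(C_e − C_std) = 6.9·(0.22 − 0.019) / (0.836 − 0.22) = 2.251 m³/s.
= 2251 L/s.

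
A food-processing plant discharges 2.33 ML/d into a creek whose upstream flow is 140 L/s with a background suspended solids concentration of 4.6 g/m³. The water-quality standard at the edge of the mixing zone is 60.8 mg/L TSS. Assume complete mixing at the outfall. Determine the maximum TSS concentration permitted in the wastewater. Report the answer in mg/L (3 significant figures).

353 mg/L

2.33 ML/d = 0.02697 m³/s.
140 L/s = 0.14 m³/s.
Mass balance: 60.8·0.167 = 0.02697·Cₑ + 0.14·4.6.
Cₑ = (10.15 − 0.644) / 0.02697 = 352.6 mg/L.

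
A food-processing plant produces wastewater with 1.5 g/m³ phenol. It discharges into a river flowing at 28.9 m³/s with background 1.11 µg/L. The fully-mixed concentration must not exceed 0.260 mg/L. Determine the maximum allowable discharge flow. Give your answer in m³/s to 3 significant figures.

1.11 µg/L = 0.00111 mg/L.
Mass balance at complete mixing: C_std·(Q_w + Q_r) = Q_w·C_e + Q_r·C_b.
Rearranging, Q_w = Q_r·(C_std − C_b)/(C_e − C_std) = 28.9·(0.26 − 0.00111) / (1.5 − 0.26) = 6.034 m³/s.

6.03 m³/s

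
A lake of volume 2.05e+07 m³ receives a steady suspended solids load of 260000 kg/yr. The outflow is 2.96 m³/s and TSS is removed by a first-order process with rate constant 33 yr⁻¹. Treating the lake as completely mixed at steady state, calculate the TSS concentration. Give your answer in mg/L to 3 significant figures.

Outflow Q = 2.96 m³/s × 3.156e+07 s/yr = 9.341e+07 m³/yr.
Steady-state CSTR mass balance: W = Q·C + k·V·C, so C = W/(Q + kV).
Q + kV = 9.341e+07 + 33·2.05e+07 = 7.699e+08 m³/yr.
C = 260000/7.699e+08 = 0.0003377 kg/m³ = 0.3377 mg/L.

0.338 mg/L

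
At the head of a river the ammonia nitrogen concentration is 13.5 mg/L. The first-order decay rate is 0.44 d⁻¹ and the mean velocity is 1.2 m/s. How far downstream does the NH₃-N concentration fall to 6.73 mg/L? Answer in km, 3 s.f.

164 km

From C = C₀·e^(−kt), t = ln(C₀/C)/k = ln(13.5/6.73)/0.44 = 0.6961/0.44 = 1.582 d.
Distance = v·t = 1.2 m/s × 1.367e+05 s = 1.64e+05 m = 164 km.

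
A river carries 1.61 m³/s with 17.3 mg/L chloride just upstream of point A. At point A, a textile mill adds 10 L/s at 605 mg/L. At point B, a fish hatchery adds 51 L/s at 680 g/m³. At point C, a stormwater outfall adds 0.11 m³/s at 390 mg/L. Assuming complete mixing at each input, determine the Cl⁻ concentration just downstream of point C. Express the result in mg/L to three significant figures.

62.6 mg/L

10 L/s = 0.01 m³/s.
After input A: C = (1.61·17.3 + 0.01·605) / 1.62 = 20.93 mg/L.
51 L/s = 0.051 m³/s.
After input B: C = (1.62·20.93 + 0.051·680) / 1.671 = 41.04 mg/L.
After input C: C = (1.671·41.04 + 0.11·390) / 1.781 = 62.6 mg/L.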